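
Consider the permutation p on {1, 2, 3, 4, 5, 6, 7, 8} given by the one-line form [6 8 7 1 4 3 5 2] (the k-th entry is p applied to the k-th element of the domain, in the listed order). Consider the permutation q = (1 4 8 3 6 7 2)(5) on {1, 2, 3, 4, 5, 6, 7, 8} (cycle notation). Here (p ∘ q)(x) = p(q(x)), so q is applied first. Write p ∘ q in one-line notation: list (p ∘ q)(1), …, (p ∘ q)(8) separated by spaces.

1 6 3 2 4 5 8 7

(p ∘ q)(x) = p(q(x)). Computing each image: p(q(1)) = p(4) = 1, p(q(2)) = p(1) = 6, p(q(3)) = p(6) = 3, p(q(4)) = p(8) = 2, p(q(5)) = p(5) = 4, p(q(6)) = p(7) = 5, p(q(7)) = p(2) = 8, p(q(8)) = p(3) = 7.
Hence p ∘ q = [1 6 3 2 4 5 8 7].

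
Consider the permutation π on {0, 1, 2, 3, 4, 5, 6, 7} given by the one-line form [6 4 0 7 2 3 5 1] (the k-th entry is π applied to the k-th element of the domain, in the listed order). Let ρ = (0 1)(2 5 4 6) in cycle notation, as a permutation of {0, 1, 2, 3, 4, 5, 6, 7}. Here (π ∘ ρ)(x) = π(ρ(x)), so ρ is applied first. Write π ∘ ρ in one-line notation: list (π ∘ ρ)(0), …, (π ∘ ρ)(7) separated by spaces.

4 6 3 7 5 2 0 1

Chase each element through ρ then π: 0 → 1 → 4; 1 → 0 → 6; 2 → 5 → 3; 3 → 3 → 7; 4 → 6 → 5; 5 → 4 → 2; 6 → 2 → 0; 7 → 7 → 1.
Collecting the images, π ∘ ρ = [4 6 3 7 5 2 0 1].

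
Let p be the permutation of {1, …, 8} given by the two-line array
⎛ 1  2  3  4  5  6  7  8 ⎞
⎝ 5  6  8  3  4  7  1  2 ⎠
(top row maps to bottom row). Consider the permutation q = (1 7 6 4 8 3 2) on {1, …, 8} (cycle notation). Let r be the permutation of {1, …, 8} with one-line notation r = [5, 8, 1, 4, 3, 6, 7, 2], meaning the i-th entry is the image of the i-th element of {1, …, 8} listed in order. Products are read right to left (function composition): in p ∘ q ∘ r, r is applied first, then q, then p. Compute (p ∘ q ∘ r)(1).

(p ∘ q ∘ r)(1) = p(q(r(1))). r(1) = 5, then q(5) = 5, then p(5) = 4, so the result is 4.

4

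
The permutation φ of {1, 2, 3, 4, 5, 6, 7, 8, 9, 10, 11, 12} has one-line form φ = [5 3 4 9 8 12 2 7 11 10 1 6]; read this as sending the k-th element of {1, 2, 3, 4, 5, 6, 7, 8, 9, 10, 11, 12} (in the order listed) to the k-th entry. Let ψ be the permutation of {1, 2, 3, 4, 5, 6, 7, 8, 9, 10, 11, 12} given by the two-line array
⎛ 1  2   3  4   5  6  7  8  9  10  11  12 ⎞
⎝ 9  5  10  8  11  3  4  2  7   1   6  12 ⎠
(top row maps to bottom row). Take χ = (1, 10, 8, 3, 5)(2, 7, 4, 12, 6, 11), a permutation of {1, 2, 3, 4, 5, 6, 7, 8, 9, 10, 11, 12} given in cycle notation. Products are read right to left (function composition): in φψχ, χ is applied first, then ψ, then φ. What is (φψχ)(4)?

Apply the permutations in order: χ(4) = 12, then ψ(12) = 12, then φ(12) = 6. So (φψχ)(4) = 6.

6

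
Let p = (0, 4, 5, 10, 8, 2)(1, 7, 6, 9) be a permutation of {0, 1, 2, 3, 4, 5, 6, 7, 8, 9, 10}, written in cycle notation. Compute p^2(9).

9 lies in the 4-cycle (1, 7, 6, 9).
Stepping 2 places around the cycle: 9 → 1 → 7.

7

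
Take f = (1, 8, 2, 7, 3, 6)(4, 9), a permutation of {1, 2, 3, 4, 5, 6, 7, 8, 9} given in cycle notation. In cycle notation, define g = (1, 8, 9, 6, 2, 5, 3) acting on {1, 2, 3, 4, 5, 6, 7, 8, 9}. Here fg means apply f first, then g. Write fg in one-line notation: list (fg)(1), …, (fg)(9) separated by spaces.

9 7 2 6 3 8 1 5 4

(fg)(x) = g(f(x)). Computing each image: g(f(1)) = g(8) = 9, g(f(2)) = g(7) = 7, g(f(3)) = g(6) = 2, g(f(4)) = g(9) = 6, g(f(5)) = g(5) = 3, g(f(6)) = g(1) = 8, g(f(7)) = g(3) = 1, g(f(8)) = g(2) = 5, g(f(9)) = g(4) = 4.
Hence fg = [9 7 2 6 3 8 1 5 4].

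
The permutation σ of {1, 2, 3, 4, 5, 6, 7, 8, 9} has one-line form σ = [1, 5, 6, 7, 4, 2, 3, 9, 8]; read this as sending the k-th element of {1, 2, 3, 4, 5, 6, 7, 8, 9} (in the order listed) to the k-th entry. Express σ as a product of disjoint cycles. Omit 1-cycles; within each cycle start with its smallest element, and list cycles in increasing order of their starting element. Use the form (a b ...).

Start at 2 and follow images: 2 → 5 → 4 → 7 → 3 → 6 → 2, giving the cycle (2 5 4 7 3 6).
Continuing from each remaining unvisited element yields (2 5 4 7 3 6)(8 9).

(2 5 4 7 3 6)(8 9)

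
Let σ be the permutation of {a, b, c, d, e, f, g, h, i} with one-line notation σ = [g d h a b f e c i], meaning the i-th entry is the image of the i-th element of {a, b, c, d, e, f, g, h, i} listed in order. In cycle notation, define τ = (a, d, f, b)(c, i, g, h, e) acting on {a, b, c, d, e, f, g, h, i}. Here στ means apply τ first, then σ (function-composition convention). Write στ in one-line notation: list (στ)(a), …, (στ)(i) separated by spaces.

(στ)(x) = σ(τ(x)). Computing each image: σ(τ(a)) = σ(d) = a, σ(τ(b)) = σ(a) = g, σ(τ(c)) = σ(i) = i, σ(τ(d)) = σ(f) = f, σ(τ(e)) = σ(c) = h, σ(τ(f)) = σ(b) = d, σ(τ(g)) = σ(h) = c, σ(τ(h)) = σ(e) = b, σ(τ(i)) = σ(g) = e.
Hence στ = [a g i f h d c b e].

a g i f h d c b e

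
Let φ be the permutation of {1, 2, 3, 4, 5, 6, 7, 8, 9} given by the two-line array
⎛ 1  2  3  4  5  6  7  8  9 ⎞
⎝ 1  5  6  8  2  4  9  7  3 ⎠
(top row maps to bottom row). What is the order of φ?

Writing φ as disjoint cycles, the cycle lengths are 6, 2, 1.
The order of φ is the least common multiple of its cycle lengths: lcm(6, 2) = 6.

6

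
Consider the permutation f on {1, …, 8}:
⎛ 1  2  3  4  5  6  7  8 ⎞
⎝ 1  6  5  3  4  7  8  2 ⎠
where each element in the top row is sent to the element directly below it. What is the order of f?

12

The disjoint-cycle form of f has cycle lengths 4, 3, 1.
Since disjoint cycles commute, ord(f) = lcm(4, 3) = 12.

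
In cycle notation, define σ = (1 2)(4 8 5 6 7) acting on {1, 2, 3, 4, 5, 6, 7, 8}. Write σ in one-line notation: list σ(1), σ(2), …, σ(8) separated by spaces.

Image by image: 1→2, 2→1, 3→3, 4→8, 5→6, 6→7, 7→4, 8→5.
So the one-line form is 2 1 3 8 6 7 4 5.

2 1 3 8 6 7 4 5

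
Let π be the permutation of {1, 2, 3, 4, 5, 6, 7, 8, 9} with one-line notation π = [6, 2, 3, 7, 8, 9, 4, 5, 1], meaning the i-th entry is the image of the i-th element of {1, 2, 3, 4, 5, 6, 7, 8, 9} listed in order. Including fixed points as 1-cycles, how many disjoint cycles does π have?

5

The cycle decomposition is (1 6 9)(2)(3)(4 7)(5 8), which has 5 cycles (counting 1-cycles).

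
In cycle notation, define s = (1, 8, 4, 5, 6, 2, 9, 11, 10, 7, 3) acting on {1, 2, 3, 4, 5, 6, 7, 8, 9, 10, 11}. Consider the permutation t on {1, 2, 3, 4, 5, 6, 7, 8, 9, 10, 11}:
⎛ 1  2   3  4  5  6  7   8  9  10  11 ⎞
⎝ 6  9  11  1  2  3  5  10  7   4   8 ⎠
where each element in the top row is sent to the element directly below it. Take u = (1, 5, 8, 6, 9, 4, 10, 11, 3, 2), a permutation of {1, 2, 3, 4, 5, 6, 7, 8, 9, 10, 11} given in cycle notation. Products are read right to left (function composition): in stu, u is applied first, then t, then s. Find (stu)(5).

(stu)(5) = s(t(u(5))). u(5) = 8, then t(8) = 10, then s(10) = 7, so the result is 7.

7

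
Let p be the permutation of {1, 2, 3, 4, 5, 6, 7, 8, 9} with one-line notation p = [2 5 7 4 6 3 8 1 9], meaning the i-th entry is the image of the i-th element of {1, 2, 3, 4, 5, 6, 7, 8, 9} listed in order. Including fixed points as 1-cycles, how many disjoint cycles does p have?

3

The cycle decomposition is (1, 2, 5, 6, 3, 7, 8)(4)(9), which has 3 cycles (counting 1-cycles).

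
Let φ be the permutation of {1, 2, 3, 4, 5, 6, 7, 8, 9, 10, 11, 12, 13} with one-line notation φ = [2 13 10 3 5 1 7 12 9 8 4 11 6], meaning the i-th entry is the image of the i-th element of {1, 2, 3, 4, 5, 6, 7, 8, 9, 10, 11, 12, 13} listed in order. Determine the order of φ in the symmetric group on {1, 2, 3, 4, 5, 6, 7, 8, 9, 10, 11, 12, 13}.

Decomposing into disjoint cycles gives cycle lengths 6, 4, 1, 1, 1.
The order is lcm(6, 4) = 12.

12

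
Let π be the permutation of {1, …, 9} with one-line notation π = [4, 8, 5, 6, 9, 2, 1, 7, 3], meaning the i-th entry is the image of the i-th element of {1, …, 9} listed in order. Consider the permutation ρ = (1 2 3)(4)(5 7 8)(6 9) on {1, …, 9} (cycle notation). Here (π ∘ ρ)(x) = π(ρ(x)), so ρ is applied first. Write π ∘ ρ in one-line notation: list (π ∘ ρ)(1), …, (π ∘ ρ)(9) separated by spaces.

8 5 4 6 1 3 7 9 2

For each element, apply ρ then π: 1 → 2 → 8; 2 → 3 → 5; 3 → 1 → 4; 4 → 4 → 6; 5 → 7 → 1; 6 → 9 → 3; 7 → 8 → 7; 8 → 5 → 9; 9 → 6 → 2.
Collecting the images, π ∘ ρ = [8 5 4 6 1 3 7 9 2].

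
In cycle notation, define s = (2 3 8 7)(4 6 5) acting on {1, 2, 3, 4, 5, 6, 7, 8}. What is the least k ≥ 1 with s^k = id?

The disjoint cycles have lengths 4, 3, 1.
Since disjoint cycles commute, ord(s) = lcm(4, 3) = 12.

12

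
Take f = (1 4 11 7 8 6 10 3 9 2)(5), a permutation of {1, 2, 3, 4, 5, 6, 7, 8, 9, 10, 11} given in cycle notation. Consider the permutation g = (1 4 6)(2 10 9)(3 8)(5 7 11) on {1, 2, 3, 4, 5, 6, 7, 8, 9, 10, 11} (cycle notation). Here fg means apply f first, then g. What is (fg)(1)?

6

First apply f: f(1) = 4, then g(4) = 6. Thus (fg)(1) = 6.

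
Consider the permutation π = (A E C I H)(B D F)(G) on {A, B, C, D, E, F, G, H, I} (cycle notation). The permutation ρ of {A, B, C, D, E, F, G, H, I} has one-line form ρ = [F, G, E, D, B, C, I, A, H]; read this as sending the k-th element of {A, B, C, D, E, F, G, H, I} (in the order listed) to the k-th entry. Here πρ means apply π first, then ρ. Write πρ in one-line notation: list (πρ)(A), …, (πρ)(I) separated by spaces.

B D H C E G I F A

Chase each element through π then ρ: A → E → B; B → D → D; C → I → H; D → F → C; E → C → E; F → B → G; G → G → I; H → A → F; I → H → A.
So πρ in one-line form is B D H C E G I F A.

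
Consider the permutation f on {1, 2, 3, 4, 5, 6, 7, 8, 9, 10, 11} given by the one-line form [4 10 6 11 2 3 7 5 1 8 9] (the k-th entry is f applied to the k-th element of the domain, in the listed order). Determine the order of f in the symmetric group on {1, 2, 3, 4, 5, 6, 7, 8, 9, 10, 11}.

Writing f as disjoint cycles, the cycle lengths are 4, 4, 2, 1.
The order is lcm(4, 4, 2) = 4.

4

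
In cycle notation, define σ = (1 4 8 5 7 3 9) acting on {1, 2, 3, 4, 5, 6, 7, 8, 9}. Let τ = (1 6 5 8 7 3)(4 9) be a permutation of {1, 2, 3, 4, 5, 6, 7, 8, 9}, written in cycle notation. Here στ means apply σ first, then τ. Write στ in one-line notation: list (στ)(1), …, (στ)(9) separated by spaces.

9 2 4 7 3 5 1 8 6

Chase each element through σ then τ: 1 → 4 → 9; 2 → 2 → 2; 3 → 9 → 4; 4 → 8 → 7; 5 → 7 → 3; 6 → 6 → 5; 7 → 3 → 1; 8 → 5 → 8; 9 → 1 → 6.
So στ in one-line form is 9 2 4 7 3 5 1 8 6.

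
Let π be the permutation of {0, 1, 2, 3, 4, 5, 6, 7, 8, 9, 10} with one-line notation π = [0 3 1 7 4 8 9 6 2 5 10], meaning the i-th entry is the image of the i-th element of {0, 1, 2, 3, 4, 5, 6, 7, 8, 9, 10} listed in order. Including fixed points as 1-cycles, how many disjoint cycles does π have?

4

The cycle decomposition is (0)(1, 3, 7, 6, 9, 5, 8, 2)(4)(10), which has 4 cycles (counting 1-cycles).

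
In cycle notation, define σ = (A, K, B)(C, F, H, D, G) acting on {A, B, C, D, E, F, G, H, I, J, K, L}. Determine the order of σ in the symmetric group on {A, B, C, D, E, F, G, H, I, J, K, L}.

The disjoint cycles have lengths 5, 3, 1, 1, 1, 1.
The order is lcm(5, 3) = 15.

15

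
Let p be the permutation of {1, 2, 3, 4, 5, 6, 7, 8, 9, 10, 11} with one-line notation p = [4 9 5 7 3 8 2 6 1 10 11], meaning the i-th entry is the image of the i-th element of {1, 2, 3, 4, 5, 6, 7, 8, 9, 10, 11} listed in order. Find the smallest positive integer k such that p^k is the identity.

10

The disjoint-cycle form of p has cycle lengths 5, 2, 2, 1, 1.
The order of p is the least common multiple of its cycle lengths: lcm(5, 2, 2) = 10.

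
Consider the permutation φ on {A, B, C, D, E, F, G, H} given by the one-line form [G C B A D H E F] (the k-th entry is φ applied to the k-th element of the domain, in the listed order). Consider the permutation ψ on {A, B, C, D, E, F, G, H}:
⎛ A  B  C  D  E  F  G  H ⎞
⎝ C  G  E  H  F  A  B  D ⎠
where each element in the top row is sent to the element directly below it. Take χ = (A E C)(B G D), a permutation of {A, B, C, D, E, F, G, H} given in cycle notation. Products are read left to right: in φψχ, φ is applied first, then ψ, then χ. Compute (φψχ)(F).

B

Chase F: φ(F) = H; ψ(H) = D; χ(D) = B. Hence (φψχ)(F) = B.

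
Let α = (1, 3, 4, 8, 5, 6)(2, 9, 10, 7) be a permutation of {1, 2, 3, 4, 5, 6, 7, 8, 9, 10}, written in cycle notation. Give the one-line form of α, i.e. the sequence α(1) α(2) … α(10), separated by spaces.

Image by image: 1↦3, 2↦9, 3↦4, 4↦8, 5↦6, 6↦1, 7↦2, 8↦5, 9↦10, 10↦7.
So the one-line form is 3 9 4 8 6 1 2 5 10 7.

3 9 4 8 6 1 2 5 10 7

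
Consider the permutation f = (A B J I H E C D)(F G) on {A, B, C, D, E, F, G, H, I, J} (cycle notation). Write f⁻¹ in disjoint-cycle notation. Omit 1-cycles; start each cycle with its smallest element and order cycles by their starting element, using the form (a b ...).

(A D C E H I J B)(F G)

The inverse reverses each cycle.
Reversing each cycle of f and rotating so the smallest element leads gives (A D C E H I J B)(F G).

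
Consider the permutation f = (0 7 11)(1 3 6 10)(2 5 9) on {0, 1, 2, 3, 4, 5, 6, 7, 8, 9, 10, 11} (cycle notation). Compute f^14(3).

10

3 lies in the 4-cycle (1 3 6 10).
Powers repeat with period 4 on this cycle, and 14 mod 4 = 2, so f^14(3) = f^2(3).
Stepping 2 places around the cycle: 3 → 6 → 10.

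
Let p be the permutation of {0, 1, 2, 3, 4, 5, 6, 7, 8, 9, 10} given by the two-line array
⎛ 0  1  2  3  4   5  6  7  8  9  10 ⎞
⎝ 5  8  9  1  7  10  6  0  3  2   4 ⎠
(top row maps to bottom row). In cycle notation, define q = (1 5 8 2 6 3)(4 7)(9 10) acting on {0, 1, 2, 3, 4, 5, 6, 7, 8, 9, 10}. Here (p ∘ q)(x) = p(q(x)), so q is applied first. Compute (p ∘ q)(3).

8

First apply q: q(3) = 1, then p(1) = 8. Thus (p ∘ q)(3) = 8.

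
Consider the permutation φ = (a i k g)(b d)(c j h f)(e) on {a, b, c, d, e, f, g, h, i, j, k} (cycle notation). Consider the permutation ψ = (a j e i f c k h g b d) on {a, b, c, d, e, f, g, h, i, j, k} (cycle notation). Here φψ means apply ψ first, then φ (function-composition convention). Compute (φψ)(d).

i

ψ(d) = a, then φ(a) = i; composing gives (φψ)(d) = i.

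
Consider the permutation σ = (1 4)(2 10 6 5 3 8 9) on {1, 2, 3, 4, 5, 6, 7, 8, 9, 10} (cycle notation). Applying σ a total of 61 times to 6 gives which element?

2

6 lies in the 7-cycle (2 10 6 5 3 8 9).
Powers repeat with period 7 on this cycle, and 61 mod 7 = 5, so σ^61(6) = σ^5(6).
Advancing 5 steps from 6: 6 → 5 → 3 → 8 → 9 → 2.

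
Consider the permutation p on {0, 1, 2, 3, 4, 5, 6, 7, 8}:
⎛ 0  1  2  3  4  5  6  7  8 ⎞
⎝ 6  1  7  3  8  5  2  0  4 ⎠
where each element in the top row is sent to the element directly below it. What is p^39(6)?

0

Tracing 6 → 2 → … returns to 6 after 4 steps, so 6 lies in a 4-cycle (0 6 2 7).
Powers repeat with period 4 on this cycle, and 39 mod 4 = 3, so p^39(6) = p^3(6).
Advancing 3 steps from 6: 6 → 2 → 7 → 0.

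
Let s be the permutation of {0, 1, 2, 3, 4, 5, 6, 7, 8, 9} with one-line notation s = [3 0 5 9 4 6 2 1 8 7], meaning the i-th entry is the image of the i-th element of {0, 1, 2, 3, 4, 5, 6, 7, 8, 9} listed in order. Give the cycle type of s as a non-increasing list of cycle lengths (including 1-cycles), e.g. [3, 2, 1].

The disjoint cycles are (0 3 9 7 1)(2 5 6)(4)(8), with lengths 5, 3, 1, 1 in non-increasing order.

[5, 3, 1, 1]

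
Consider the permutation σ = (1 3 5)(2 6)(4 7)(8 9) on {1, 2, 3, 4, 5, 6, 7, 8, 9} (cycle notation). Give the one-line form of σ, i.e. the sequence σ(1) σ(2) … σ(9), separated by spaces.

3 6 5 7 1 2 4 9 8

Image by image: 1↦3, 2↦6, 3↦5, 4↦7, 5↦1, 6↦2, 7↦4, 8↦9, 9↦8.
So the one-line form is 3 6 5 7 1 2 4 9 8.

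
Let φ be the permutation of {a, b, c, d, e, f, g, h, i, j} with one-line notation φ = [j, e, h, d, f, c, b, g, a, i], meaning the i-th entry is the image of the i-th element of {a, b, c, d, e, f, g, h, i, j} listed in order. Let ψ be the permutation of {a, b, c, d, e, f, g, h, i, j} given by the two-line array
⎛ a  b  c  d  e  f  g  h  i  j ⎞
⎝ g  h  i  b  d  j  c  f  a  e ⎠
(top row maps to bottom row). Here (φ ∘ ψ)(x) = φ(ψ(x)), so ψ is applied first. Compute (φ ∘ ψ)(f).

ψ(f) = j, then φ(j) = i; composing gives (φ ∘ ψ)(f) = i.

i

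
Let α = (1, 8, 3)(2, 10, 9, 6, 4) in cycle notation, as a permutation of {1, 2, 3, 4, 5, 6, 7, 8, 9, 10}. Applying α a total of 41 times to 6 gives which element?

6 lies in the 5-cycle (2, 10, 9, 6, 4).
Since the cycle has length 5, α^41 acts on it the same as α^1 (41 mod 5 = 1).
Advancing 1 step from 6: 6 → 4.

4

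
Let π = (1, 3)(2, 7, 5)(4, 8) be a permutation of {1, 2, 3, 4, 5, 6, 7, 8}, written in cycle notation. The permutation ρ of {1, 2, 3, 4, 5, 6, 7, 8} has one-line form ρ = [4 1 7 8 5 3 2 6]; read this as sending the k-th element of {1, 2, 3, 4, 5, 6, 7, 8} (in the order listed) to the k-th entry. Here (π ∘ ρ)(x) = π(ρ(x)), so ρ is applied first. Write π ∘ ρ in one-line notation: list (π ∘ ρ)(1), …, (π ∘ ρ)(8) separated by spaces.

8 3 5 4 2 1 7 6

(π ∘ ρ)(x) = π(ρ(x)). Computing each image: π(ρ(1)) = π(4) = 8, π(ρ(2)) = π(1) = 3, π(ρ(3)) = π(7) = 5, π(ρ(4)) = π(8) = 4, π(ρ(5)) = π(5) = 2, π(ρ(6)) = π(3) = 1, π(ρ(7)) = π(2) = 7, π(ρ(8)) = π(6) = 6.
Hence π ∘ ρ = [8 3 5 4 2 1 7 6].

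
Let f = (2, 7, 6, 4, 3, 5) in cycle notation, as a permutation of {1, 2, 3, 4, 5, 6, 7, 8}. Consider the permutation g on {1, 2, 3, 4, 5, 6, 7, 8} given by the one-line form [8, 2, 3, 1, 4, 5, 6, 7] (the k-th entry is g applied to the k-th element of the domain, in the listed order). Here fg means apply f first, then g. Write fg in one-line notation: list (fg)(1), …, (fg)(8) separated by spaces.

8 6 4 3 2 1 5 7

For each element, apply f then g: 1 → 1 → 8; 2 → 7 → 6; 3 → 5 → 4; 4 → 3 → 3; 5 → 2 → 2; 6 → 4 → 1; 7 → 6 → 5; 8 → 8 → 7.
So fg in one-line form is 8 6 4 3 2 1 5 7.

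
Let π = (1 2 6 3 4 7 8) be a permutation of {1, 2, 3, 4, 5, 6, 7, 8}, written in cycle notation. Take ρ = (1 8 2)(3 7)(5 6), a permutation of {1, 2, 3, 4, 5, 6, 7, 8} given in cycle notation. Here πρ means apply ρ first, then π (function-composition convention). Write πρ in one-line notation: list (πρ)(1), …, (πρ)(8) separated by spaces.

1 2 8 7 3 5 4 6

(πρ)(x) = π(ρ(x)). Computing each image: π(ρ(1)) = π(8) = 1, π(ρ(2)) = π(1) = 2, π(ρ(3)) = π(7) = 8, π(ρ(4)) = π(4) = 7, π(ρ(5)) = π(6) = 3, π(ρ(6)) = π(5) = 5, π(ρ(7)) = π(3) = 4, π(ρ(8)) = π(2) = 6.
Hence πρ = [1 2 8 7 3 5 4 6].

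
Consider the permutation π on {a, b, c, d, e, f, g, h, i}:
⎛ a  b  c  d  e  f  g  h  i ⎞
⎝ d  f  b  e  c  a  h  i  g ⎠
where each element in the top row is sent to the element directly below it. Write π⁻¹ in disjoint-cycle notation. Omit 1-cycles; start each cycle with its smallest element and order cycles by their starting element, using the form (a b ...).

First write π in disjoint cycles: (a d e c b f)(g h i).
Reversing each cycle (and rotating so the smallest element leads) gives π⁻¹ = (a f b c e d)(g i h).

(a f b c e d)(g i h)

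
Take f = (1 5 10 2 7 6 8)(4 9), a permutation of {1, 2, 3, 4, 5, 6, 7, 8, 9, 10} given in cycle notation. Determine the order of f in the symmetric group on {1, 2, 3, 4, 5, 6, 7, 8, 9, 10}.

The disjoint cycles have lengths 7, 2, 1.
Since disjoint cycles commute, ord(f) = lcm(7, 2) = 14.

14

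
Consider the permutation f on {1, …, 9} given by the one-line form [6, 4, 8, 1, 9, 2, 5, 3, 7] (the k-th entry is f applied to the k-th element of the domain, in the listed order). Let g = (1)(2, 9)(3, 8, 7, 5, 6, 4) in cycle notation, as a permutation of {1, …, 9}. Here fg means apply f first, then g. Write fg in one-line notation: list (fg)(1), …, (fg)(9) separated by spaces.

4 3 7 1 2 9 6 8 5

For each element, apply f then g: 1 → 6 → 4; 2 → 4 → 3; 3 → 8 → 7; 4 → 1 → 1; 5 → 9 → 2; 6 → 2 → 9; 7 → 5 → 6; 8 → 3 → 8; 9 → 7 → 5.
Collecting the images, fg = [4 3 7 1 2 9 6 8 5].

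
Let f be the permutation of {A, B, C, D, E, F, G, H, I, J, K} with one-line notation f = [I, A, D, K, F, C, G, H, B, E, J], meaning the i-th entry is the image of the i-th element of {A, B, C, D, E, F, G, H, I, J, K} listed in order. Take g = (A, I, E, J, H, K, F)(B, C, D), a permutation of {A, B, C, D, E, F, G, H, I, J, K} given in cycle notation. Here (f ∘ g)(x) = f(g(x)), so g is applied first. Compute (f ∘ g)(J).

H

First apply g: g(J) = H, then f(H) = H. Thus (f ∘ g)(J) = H.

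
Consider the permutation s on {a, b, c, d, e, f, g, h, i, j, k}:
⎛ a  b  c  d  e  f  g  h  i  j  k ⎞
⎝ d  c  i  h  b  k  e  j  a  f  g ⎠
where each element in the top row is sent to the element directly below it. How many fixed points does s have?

No element satisfies s(x) = x, so there are 0 fixed points.

0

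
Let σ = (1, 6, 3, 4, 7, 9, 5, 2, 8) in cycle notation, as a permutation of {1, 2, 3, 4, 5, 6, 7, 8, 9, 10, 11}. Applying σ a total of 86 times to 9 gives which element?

6

9 lies in the 9-cycle (1, 6, 3, 4, 7, 9, 5, 2, 8).
Powers repeat with period 9 on this cycle, and 86 mod 9 = 5, so σ^86(9) = σ^5(9).
Advancing 5 steps from 9: 9 → 5 → 2 → 8 → 1 → 6.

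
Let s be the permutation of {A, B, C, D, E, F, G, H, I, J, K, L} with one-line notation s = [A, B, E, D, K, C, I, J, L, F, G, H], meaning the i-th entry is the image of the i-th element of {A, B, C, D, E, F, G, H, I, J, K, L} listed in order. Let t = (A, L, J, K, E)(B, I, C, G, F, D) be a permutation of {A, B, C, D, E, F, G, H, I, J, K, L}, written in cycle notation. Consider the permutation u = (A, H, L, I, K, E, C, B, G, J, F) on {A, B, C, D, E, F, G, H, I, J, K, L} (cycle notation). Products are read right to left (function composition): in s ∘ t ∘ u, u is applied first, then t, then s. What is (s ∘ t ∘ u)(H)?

F

(s ∘ t ∘ u)(H) = s(t(u(H))). u(H) = L, then t(L) = J, then s(J) = F, so the result is F.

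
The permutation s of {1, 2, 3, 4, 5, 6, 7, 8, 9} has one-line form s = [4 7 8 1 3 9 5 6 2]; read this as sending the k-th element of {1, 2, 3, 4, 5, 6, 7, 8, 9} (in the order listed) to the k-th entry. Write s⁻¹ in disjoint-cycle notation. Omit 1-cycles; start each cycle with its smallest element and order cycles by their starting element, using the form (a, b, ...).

(1, 4)(2, 9, 6, 8, 3, 5, 7)

The cycle decomposition of s is (1, 4)(2, 7, 5, 3, 8, 6, 9).
Reversing each cycle (and rotating so the smallest element leads) gives s⁻¹ = (1, 4)(2, 9, 6, 8, 3, 5, 7).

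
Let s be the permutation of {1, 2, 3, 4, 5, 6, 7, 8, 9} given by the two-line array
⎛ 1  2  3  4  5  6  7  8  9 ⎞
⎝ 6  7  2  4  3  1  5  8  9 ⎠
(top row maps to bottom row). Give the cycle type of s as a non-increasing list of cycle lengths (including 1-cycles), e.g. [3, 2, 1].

[4, 2, 1, 1, 1]

The disjoint cycles are (1, 6)(2, 7, 5, 3)(4)(8)(9), with lengths 4, 2, 1, 1, 1 in non-increasing order.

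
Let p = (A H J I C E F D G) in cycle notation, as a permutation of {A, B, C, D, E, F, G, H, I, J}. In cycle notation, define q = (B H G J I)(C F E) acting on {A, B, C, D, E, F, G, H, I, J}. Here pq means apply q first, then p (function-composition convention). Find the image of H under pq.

A

(pq)(H) = p(q(H)). q(H) = G, then p(G) = A. So (pq)(H) = A.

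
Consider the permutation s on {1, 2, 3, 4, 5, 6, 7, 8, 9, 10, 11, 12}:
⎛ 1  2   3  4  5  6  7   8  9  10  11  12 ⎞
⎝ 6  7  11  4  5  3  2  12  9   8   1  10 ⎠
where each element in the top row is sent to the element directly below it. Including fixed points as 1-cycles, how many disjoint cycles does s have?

6

The cycle decomposition is (1, 6, 3, 11)(2, 7)(4)(5)(8, 12, 10)(9), which has 6 cycles (counting 1-cycles).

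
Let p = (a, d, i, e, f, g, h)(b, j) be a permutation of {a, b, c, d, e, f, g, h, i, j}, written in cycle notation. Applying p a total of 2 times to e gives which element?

g

e lies in the 7-cycle (a, d, i, e, f, g, h).
Stepping 2 places around the cycle: e → f → g.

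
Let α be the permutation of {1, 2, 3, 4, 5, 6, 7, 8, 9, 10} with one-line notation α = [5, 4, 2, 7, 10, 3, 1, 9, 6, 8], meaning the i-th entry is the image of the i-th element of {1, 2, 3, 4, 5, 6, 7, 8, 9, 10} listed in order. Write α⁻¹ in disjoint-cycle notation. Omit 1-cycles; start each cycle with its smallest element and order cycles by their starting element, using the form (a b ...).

(1 7 4 2 3 6 9 8 10 5)

The cycle decomposition of α is (1 5 10 8 9 6 3 2 4 7).
Reversing each cycle (and rotating so the smallest element leads) gives α⁻¹ = (1 7 4 2 3 6 9 8 10 5).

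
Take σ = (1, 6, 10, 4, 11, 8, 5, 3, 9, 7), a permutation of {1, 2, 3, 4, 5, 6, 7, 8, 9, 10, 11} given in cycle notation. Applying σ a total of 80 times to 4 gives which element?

4 lies in the 10-cycle (1, 6, 10, 4, 11, 8, 5, 3, 9, 7).
Powers repeat with period 10 on this cycle, and 80 mod 10 = 0, so σ^80(4) = σ^0(4).
So σ^80(4) = 4.

4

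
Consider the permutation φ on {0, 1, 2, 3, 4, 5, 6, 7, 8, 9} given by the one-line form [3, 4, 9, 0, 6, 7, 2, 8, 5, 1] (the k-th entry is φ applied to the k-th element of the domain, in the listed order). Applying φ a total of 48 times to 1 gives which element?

2

Tracing 1 → 4 → … returns to 1 after 5 steps, so 1 lies in a 5-cycle (1, 4, 6, 2, 9).
On a 5-cycle, φ^5 is the identity, so φ^48 = φ^3 there (48 ≡ 3 mod 5).
Advancing 3 steps from 1: 1 → 4 → 6 → 2.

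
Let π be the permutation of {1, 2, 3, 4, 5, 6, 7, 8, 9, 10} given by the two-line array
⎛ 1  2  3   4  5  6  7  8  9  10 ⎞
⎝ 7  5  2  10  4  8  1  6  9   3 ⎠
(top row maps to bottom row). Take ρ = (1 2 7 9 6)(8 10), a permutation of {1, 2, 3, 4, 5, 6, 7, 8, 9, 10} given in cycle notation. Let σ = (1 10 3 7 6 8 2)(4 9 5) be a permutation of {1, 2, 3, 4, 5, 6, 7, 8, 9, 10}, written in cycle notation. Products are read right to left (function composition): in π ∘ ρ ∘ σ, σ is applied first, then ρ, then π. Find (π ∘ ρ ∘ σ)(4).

8

(π ∘ ρ ∘ σ)(4) = π(ρ(σ(4))). σ(4) = 9, then ρ(9) = 6, then π(6) = 8, so the result is 8.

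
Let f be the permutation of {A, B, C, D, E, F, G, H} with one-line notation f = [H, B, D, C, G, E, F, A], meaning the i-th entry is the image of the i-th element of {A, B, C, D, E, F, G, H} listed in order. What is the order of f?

6

Decomposing into disjoint cycles gives cycle lengths 3, 2, 2, 1.
The order is lcm(3, 2, 2) = 6.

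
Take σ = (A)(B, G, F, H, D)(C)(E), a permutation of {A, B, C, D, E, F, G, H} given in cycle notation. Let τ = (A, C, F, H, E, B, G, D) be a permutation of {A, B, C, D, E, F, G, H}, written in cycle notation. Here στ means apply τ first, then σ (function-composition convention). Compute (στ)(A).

C

(στ)(A) = σ(τ(A)). τ(A) = C, then σ(C) = C. So (στ)(A) = C.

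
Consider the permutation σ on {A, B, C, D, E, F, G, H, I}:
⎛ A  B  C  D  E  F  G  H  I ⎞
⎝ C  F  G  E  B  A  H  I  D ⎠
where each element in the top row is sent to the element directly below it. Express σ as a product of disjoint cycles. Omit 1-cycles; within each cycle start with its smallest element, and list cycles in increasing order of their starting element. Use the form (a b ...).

From A: A → C → G → H → I → D → E → B → F → A, closing the cycle (A C G H I D E B F).
Continuing from each remaining unvisited element yields (A C G H I D E B F).

(A C G H I D E B F)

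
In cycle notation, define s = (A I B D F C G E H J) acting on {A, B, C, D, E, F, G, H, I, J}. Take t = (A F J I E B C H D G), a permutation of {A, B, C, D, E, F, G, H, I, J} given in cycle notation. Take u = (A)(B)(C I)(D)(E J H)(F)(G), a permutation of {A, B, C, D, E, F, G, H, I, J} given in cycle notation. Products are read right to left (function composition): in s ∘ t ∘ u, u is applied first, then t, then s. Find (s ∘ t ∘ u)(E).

Apply the permutations in order: u(E) = J, then t(J) = I, then s(I) = B. So (s ∘ t ∘ u)(E) = B.

B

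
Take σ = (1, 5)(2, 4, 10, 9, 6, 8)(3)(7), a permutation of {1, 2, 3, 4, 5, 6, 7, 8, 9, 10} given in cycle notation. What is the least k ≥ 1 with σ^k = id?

6

The cycle type of σ is (6, 2, 1, 1).
The order is lcm(6, 2) = 6.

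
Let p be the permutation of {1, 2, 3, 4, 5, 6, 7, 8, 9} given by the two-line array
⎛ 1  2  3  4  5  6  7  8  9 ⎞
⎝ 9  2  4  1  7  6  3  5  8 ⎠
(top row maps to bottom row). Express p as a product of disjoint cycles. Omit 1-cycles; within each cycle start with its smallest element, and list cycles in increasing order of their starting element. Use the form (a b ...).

(1 9 8 5 7 3 4)

From 1: 1 → 9 → 8 → 5 → 7 → 3 → 4 → 1, closing the cycle (1 9 8 5 7 3 4).
Repeating from the next unused element and collecting all non-trivial cycles gives (1 9 8 5 7 3 4).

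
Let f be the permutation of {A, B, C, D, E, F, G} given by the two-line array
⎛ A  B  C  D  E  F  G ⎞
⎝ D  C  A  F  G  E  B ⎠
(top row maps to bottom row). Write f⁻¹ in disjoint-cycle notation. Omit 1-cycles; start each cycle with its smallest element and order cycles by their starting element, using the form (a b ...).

(A C B G E F D)

First write f in disjoint cycles: (A D F E G B C).
The inverse reverses every cycle; in canonical form, f⁻¹ = (A C B G E F D).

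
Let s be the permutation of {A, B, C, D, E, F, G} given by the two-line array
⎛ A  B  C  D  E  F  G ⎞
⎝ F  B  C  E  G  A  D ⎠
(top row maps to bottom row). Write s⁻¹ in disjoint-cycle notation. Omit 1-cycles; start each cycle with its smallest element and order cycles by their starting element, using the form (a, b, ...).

(A, F)(D, G, E)

The cycle decomposition of s is (A, F)(D, E, G).
Reversing each cycle (and rotating so the smallest element leads) gives s⁻¹ = (A, F)(D, G, E).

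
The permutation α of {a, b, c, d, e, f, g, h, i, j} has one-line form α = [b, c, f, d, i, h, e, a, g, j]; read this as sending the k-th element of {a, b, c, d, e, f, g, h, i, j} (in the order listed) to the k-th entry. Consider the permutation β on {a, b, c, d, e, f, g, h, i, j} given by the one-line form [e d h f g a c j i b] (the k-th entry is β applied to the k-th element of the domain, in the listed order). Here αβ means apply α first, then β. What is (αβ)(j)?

α(j) = j, then β(j) = b; composing gives (αβ)(j) = b.

b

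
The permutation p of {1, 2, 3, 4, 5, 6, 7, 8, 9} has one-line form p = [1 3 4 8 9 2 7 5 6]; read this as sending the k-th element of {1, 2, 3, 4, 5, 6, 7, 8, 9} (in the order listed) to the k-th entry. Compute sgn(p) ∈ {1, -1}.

In disjoint-cycle form the cycle lengths are 7, 1, 1.
A cycle is odd iff its length is even; p has 0 even-length cycles, so sgn(p) = (−1)^0 and p is even.

1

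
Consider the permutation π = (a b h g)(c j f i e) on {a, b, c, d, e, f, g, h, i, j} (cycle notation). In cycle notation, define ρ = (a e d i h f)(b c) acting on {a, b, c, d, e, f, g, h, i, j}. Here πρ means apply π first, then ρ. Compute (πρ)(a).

c

First apply π: π(a) = b, then ρ(b) = c. Thus (πρ)(a) = c.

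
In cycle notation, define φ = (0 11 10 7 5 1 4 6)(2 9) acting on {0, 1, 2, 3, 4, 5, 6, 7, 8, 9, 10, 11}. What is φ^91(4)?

4 lies in the 8-cycle (0 11 10 7 5 1 4 6).
On an 8-cycle, φ^8 is the identity, so φ^91 = φ^3 there (91 ≡ 3 mod 8).
Advancing 3 steps from 4: 4 → 6 → 0 → 11.

11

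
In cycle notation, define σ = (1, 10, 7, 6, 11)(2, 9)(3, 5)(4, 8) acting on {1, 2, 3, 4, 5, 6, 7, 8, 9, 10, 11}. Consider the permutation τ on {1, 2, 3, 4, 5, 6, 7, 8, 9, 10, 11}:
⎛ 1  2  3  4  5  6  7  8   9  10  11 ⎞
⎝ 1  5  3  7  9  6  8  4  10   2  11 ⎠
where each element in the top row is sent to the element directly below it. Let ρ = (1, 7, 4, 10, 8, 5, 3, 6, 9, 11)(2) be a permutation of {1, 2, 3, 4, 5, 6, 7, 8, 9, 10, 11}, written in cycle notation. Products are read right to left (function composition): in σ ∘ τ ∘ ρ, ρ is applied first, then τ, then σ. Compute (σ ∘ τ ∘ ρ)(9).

(σ ∘ τ ∘ ρ)(9) = σ(τ(ρ(9))). ρ(9) = 11, then τ(11) = 11, then σ(11) = 1, so the result is 1.

1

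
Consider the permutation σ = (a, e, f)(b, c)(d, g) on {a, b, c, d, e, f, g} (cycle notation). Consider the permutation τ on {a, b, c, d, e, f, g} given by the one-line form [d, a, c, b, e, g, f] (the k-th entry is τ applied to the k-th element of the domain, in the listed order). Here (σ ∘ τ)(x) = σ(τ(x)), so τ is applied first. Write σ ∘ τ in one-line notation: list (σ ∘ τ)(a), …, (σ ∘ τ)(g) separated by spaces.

Chase each element through τ then σ: a → d → g; b → a → e; c → c → b; d → b → c; e → e → f; f → g → d; g → f → a.
Collecting the images, σ ∘ τ = [g e b c f d a].

g e b c f d a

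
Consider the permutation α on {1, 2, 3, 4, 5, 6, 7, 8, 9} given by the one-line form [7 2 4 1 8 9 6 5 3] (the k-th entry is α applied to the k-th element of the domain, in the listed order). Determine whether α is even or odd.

In disjoint-cycle form the cycle lengths are 6, 2, 1.
A cycle is odd iff its length is even; α has 2 even-length cycles, so sgn(α) = (−1)^2 and α is even.

even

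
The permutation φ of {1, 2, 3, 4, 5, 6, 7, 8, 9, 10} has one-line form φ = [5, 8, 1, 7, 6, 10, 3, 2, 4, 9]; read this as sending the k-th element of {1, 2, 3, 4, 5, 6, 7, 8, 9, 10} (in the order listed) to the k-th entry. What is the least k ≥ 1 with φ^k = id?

Writing φ as disjoint cycles, the cycle lengths are 8, 2.
The order of φ is the least common multiple of its cycle lengths: lcm(8, 2) = 8.

8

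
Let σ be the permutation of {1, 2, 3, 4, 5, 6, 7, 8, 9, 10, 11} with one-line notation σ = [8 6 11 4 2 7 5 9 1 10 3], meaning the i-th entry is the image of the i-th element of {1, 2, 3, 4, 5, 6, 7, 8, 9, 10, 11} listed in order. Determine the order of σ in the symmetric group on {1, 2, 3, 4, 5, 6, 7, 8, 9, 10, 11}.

Decomposing into disjoint cycles gives cycle lengths 4, 3, 2, 1, 1.
The order is lcm(4, 3, 2) = 12.

12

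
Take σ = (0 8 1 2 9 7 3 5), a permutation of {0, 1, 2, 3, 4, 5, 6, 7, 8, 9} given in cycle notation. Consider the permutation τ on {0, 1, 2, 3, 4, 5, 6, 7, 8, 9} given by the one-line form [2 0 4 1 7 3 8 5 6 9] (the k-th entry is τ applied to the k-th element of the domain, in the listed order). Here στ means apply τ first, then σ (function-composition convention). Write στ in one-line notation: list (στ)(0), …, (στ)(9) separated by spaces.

9 8 4 2 3 5 1 0 6 7

Chase each element through τ then σ: 0 → 2 → 9; 1 → 0 → 8; 2 → 4 → 4; 3 → 1 → 2; 4 → 7 → 3; 5 → 3 → 5; 6 → 8 → 1; 7 → 5 → 0; 8 → 6 → 6; 9 → 9 → 7.
Collecting the images, στ = [9 8 4 2 3 5 1 0 6 7].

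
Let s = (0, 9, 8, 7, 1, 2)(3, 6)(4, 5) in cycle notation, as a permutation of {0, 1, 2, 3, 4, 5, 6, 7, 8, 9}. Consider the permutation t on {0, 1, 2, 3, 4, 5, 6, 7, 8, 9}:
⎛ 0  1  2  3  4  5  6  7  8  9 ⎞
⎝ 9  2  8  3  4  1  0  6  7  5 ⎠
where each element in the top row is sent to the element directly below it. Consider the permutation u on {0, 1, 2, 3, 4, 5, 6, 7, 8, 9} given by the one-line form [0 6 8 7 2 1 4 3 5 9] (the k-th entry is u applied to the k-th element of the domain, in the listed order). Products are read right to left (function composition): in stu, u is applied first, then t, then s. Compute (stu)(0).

8

Apply the permutations in order: u(0) = 0, then t(0) = 9, then s(9) = 8. So (stu)(0) = 8.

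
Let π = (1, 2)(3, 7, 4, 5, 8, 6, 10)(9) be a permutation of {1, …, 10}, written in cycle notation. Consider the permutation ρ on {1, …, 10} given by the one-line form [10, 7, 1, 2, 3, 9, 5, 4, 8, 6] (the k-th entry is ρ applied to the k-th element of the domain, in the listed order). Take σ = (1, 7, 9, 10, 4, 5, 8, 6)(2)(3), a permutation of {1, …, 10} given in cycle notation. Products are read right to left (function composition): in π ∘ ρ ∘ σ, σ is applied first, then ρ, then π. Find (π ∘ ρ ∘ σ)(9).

Apply the permutations in order: σ(9) = 10, then ρ(10) = 6, then π(6) = 10. So (π ∘ ρ ∘ σ)(9) = 10.

10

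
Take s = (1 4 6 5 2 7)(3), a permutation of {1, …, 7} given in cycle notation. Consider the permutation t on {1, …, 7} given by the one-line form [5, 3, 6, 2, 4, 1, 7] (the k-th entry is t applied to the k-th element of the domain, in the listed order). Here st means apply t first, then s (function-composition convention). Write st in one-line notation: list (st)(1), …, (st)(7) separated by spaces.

For each element, apply t then s: 1 → 5 → 2; 2 → 3 → 3; 3 → 6 → 5; 4 → 2 → 7; 5 → 4 → 6; 6 → 1 → 4; 7 → 7 → 1.
Collecting the images, st = [2 3 5 7 6 4 1].

2 3 5 7 6 4 1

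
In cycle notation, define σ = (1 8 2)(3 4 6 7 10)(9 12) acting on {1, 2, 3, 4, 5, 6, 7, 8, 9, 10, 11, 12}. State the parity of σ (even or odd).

odd

The cycle lengths are 5, 3, 2, 1, 1.
A cycle is odd iff its length is even; σ has 1 even-length cycle, so sgn(σ) = (−1)^1 and σ is odd.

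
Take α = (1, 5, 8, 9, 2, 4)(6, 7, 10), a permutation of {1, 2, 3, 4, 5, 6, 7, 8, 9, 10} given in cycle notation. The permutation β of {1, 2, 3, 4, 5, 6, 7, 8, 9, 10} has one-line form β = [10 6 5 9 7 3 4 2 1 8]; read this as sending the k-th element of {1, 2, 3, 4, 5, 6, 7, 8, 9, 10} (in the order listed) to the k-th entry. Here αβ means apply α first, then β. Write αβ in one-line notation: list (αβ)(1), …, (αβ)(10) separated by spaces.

(αβ)(x) = β(α(x)). Computing each image: β(α(1)) = β(5) = 7, β(α(2)) = β(4) = 9, β(α(3)) = β(3) = 5, β(α(4)) = β(1) = 10, β(α(5)) = β(8) = 2, β(α(6)) = β(7) = 4, β(α(7)) = β(10) = 8, β(α(8)) = β(9) = 1, β(α(9)) = β(2) = 6, β(α(10)) = β(6) = 3.
Hence αβ = [7 9 5 10 2 4 8 1 6 3].

7 9 5 10 2 4 8 1 6 3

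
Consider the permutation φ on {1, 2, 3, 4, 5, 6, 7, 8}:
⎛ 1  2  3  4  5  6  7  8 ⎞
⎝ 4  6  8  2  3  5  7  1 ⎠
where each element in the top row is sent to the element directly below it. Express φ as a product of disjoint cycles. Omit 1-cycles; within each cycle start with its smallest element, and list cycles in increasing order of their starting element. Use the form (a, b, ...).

(1, 4, 2, 6, 5, 3, 8)

Iterating φ from 1 gives 1 → 4 → 2 → 6 → 5 → 3 → 8 → 1; that is the 7-cycle (1, 4, 2, 6, 5, 3, 8).
Repeating from the next unused element and collecting all non-trivial cycles gives (1, 4, 2, 6, 5, 3, 8).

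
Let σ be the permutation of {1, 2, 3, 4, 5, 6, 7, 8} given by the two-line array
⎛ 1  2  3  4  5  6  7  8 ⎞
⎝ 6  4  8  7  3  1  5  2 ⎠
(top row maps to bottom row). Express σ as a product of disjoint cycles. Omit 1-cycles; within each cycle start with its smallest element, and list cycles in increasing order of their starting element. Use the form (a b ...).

From 1: 1 → 6 → 1, closing the cycle (1 6).
Repeating from the next unused element and collecting all non-trivial cycles gives (1 6)(2 4 7 5 3 8).

(1 6)(2 4 7 5 3 8)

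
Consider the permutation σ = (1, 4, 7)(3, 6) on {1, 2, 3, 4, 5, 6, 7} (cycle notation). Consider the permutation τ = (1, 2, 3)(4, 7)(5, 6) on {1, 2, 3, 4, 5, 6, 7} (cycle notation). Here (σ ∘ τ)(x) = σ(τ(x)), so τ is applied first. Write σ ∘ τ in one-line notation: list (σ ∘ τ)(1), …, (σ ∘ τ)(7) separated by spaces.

Chase each element through τ then σ: 1 → 2 → 2; 2 → 3 → 6; 3 → 1 → 4; 4 → 7 → 1; 5 → 6 → 3; 6 → 5 → 5; 7 → 4 → 7.
So σ ∘ τ in one-line form is 2 6 4 1 3 5 7.

2 6 4 1 3 5 7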